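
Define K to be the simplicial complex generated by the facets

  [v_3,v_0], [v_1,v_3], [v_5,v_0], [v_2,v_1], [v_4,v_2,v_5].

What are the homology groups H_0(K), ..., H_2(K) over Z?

H_0 ≅ Z,  H_1 ≅ Z,  H_2 = 0.

Order the vertices as v_0 < v_1 < v_2 < v_3 < v_4 < v_5. Listing each simplex with vertices in this order, K has dimension 2 with simplices:

  0-simplices (6): [v_0], [v_1], [v_2], [v_3], [v_4], [v_5]
  1-simplices (7): [v_0,v_3], [v_0,v_5], [v_1,v_2], [v_1,v_3], [v_2,v_4], [v_2,v_5], [v_4,v_5]
  2-simplices (1): [v_2,v_4,v_5]

so the chain groups are C_0 ≅ Z^6, C_1 ≅ Z^7, C_2 ≅ Z^1.

∂_1: C_1 → C_0 sends each edge [p,q] (with p < q) to q − p. For instance
  ∂[v_1,v_2] = [v_2] − [v_1].
The 6×7 boundary matrix has rank 5 and Smith normal form diag(1,1,1,1,1).

The boundary map ∂_2: C_2 → C_1 acts by ∂[p,q,r] = [q,r] − [p,r] + [p,q]. For instance
  ∂[v_2,v_4,v_5] = [v_4,v_5] − [v_2,v_5] + [v_2,v_4].
The resulting 7×1 matrix has rank 1, and its Smith normal form has invariant factors (1).

Reading off H_k = ker ∂_k / im ∂_{k+1}:

  H_0: rank C_0 − rank ∂_1 = 6 − 5 = 1, and the invariant factors of ∂_1 are all 1, so H_0 = Z.
  H_1: rank ker ∂_1 − rank ∂_2 = (7 − 5) − 1 = 1, and the invariant factors of ∂_2 are all 1, so H_1 = Z.
  H_2: rank ker ∂_2 − rank ∂_3 = (1 − 1) − 0 = 0, and there is no ∂_3, so H_2 = 0.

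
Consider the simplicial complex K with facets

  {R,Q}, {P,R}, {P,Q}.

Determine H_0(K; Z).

Order the vertices as P < Q < R. Listing each simplex with vertices in this order, K has dimension 1 with simplices:

  0-simplices (3): P, Q, R
  1-simplices (3): PQ, PR, QR

giving chain groups C_0 ≅ Z^3, C_1 ≅ Z^3.

∂_1: C_1 → C_0 sends each edge [p,q] (with p < q) to q − p. For instance
  ∂QR = R − Q.
As a 3×3 matrix over Z this has rank 2, with invariant factors (1,1).

Reading off H_k = ker ∂_k / im ∂_{k+1}:

  H_0: rank C_0 − rank ∂_1 = 3 − 2 = 1, and the invariant factors of ∂_1 are all 1, so H_0 ≅ Z.

(K is a triangulation of the circle S^1.)

H_0 = Z.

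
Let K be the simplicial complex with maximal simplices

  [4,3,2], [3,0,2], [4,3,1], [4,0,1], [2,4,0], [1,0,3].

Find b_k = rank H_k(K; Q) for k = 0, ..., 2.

b_0 = 1, b_1 = 0, b_2 = 1.

K has 5 vertices, 9 edges, 6 triangles.
rank ∂_0 = 0, rank ∂_1 = 4 ⇒ b_0 = 5 − 0 − 4 = 1; all invariant factors of ∂_1 are 1 so no torsion. So H_0 ≅ Z.
rank ∂_1 = 4, rank ∂_2 = 5 ⇒ b_1 = 9 − 4 − 5 = 0; all invariant factors of ∂_2 are 1 so no torsion. So H_1 ≅ 0.
rank ∂_2 = 5, rank ∂_3 = 0 ⇒ b_2 = 6 − 5 − 0 = 1. So H_2 ≅ Z.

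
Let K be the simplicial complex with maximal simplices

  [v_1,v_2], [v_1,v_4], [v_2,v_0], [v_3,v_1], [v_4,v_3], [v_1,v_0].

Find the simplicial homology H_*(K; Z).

H_0 ≅ Z,  H_1 ≅ Z^2.

Fix the vertex order v_0 < v_1 < v_2 < v_3 < v_4 and write every simplex with vertices in increasing order. Then dim K = 1 and the simplices of K are:

  0-simplices (5): [v_0], [v_1], [v_2], [v_3], [v_4]
  1-simplices (6): [v_0,v_1], [v_0,v_2], [v_1,v_2], [v_1,v_3], [v_1,v_4], [v_3,v_4]

so the chain groups are C_0 ≅ Z^5, C_1 ≅ Z^6.

∂_1: C_1 → C_0 is given by ∂[p,q] = [q] − [p]. For instance
  ∂[v_3,v_4] = [v_4] − [v_3].
The resulting 5×6 matrix has rank 4, and its Smith normal form has invariant factors (1,1,1,1).

Now H_k = ker ∂_k / im ∂_{k+1}, so:

  H_0: rank C_0 − rank ∂_1 = 5 − 4 = 1, and the invariant factors of ∂_1 are all 1, so H_0 ≅ Z.
  H_1: rank ker ∂_1 − rank ∂_2 = (6 − 4) − 0 = 2, and there is no ∂_2, so H_1 ≅ Z^2.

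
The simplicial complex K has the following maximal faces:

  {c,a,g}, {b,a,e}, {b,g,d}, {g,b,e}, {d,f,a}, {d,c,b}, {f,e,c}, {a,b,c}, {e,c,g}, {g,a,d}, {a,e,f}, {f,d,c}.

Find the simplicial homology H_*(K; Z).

We work with the vertex ordering a < b < c < d < e < f < g. The simplices of K, each written with vertices in increasing order, are:

  0-simplices (7): a, b, c, d, e, f, g
  1-simplices (18): ab, ac, ad, ae, af, ag, bc, bd, be, bg, cd, ce, cf, cg, df, dg, ef, eg
  2-simplices (12): abc, abe, acg, adf, adg, aef, bcd, bdg, beg, cdf, cef, ceg

so the chain groups are C_0 ≅ Z^7, C_1 ≅ Z^18, C_2 ≅ Z^12.

∂_1: C_1 → C_0 maps an edge to its endpoints' difference, ∂[p,q] = q − p. For instance
  ∂bd = d − b.
The 7×18 boundary matrix has rank 6 and Smith normal form diag(1,1,1,1,1,1).

∂_2: C_2 → C_1 acts by ∂[p,q,r] = [q,r] − [p,r] + [p,q]. For instance
  ∂adg = dg − ag + ad,
  ∂ceg = eg − cg + ce.
This gives a 18×12 integer matrix of rank 12; reducing to Smith normal form yields diagonal entries (1,1,1,1,1,1,1,1,1,1,1,2).

Reading off H_k = ker ∂_k / im ∂_{k+1}:

  H_0: rank C_0 − rank ∂_1 = 7 − 6 = 1, and the invariant factors of ∂_1 are all 1, so H_0 ≅ Z.
  H_1: rank ker ∂_1 − rank ∂_2 = (18 − 6) − 12 = 0, and ∂_2 has invariant factor 2 > 1, so H_1 ≅ Z/2.
  H_2: rank ker ∂_2 − rank ∂_3 = (12 − 12) − 0 = 0, and there is no ∂_3, so H_2 ≅ 0.

As a check, the Euler characteristic is 7 − 18 + 12 = 1, which agrees with 1 − 0 + 0 = 1.
(K is a triangulation of the real projective plane RP^2.)

H_0 = Z,  H_1 = Z/2,  H_2 = 0.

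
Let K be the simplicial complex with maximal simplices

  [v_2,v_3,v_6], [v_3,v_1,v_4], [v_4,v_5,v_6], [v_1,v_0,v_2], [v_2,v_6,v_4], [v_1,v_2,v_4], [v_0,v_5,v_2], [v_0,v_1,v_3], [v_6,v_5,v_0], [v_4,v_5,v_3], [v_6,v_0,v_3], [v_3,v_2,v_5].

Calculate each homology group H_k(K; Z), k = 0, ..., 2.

K has 7 vertices, 18 edges, 12 triangles.
rank ∂_0 = 0, rank ∂_1 = 6 ⇒ b_0 = 7 − 0 − 6 = 1; all invariant factors of ∂_1 are 1 so no torsion. So H_0 ≅ Z.
rank ∂_1 = 6, rank ∂_2 = 12 ⇒ b_1 = 18 − 6 − 12 = 0; ∂_2 has invariant factor(s) [2] giving torsion. So H_1 ≅ Z/2.
rank ∂_2 = 12, rank ∂_3 = 0 ⇒ b_2 = 12 − 12 − 0 = 0. So H_2 ≅ 0.

H_0 = Z,  H_1 = Z/2,  H_2 = 0.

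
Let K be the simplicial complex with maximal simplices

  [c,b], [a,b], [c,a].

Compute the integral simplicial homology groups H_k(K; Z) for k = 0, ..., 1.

K has 3 vertices, 3 edges.
rank ∂_0 = 0, rank ∂_1 = 2 ⇒ b_0 = 3 − 0 − 2 = 1; all invariant factors of ∂_1 are 1 so no torsion. So H_0 ≅ Z.
rank ∂_1 = 2, rank ∂_2 = 0 ⇒ b_1 = 3 − 2 − 0 = 1. So H_1 ≅ Z.

H_0 ≅ Z,  H_1 ≅ Z.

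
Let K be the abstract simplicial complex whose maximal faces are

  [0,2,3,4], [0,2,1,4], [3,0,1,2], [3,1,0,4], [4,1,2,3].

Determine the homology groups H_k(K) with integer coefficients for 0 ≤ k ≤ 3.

Take the total order 0 < 1 < 2 < 3 < 4 on the vertex set. Then K (dimension 3) consists of the simplices:

  0-simplices (5): [0], [1], [2], [3], [4]
  1-simplices (10): [0,1], [0,2], [0,3], [0,4], [1,2], [1,3], [1,4], [2,3], [2,4], [3,4]
  2-simplices (10): [0,1,2], [0,1,3], [0,1,4], [0,2,3], [0,2,4], [0,3,4], [1,2,3], [1,2,4], [1,3,4], [2,3,4]
  3-simplices (5): [0,1,2,3], [0,1,2,4], [0,1,3,4], [0,2,3,4], [1,2,3,4]

giving chain groups C_0 ≅ Z^5, C_1 ≅ Z^10, C_2 ≅ Z^10, C_3 ≅ Z^5.

Boundary ∂_1: C_1 → C_0 maps an edge to its endpoints' difference, ∂[p,q] = q − p. For instance
  ∂[1,2] = [2] − [1].
The resulting 5×10 matrix has rank 4, and its Smith normal form has invariant factors (1,1,1,1).

Boundary ∂_2: C_2 → C_1 acts by ∂[p,q,r] = [q,r] − [p,r] + [p,q]. For instance
  ∂[0,2,4] = [2,4] − [0,4] + [0,2],
  ∂[0,2,3] = [2,3] − [0,3] + [0,2].
As a 10×10 matrix over Z this has rank 6, with invariant factors (1,1,1,1,1,1).

Boundary ∂_3: C_3 → C_2 sends each 3-simplex σ to the alternating sum Σ_i (−1)^i (σ with its i-th vertex removed). For instance
  ∂[0,1,3,4] = [1,3,4] − [0,3,4] + [0,1,4] − [0,1,3],
  ∂[0,1,2,4] = [1,2,4] − [0,2,4] + [0,1,4] − [0,1,2].
The 10×5 boundary matrix has rank 4 and Smith normal form diag(1,1,1,1).

Computing H_k = (kernel of ∂_k) / (image of ∂_{k+1}):

  H_0: rank C_0 − rank ∂_1 = 5 − 4 = 1, and the invariant factors of ∂_1 are all 1, so H_0 = Z.
  H_1: rank ker ∂_1 − rank ∂_2 = (10 − 4) − 6 = 0, and the invariant factors of ∂_2 are all 1, so H_1 = 0.
  H_2: rank ker ∂_2 − rank ∂_3 = (10 − 6) − 4 = 0, and the invariant factors of ∂_3 are all 1, so H_2 = 0.
  H_3: rank ker ∂_3 − rank ∂_4 = (5 − 4) − 0 = 1, and there is no ∂_4, so H_3 = Z.

H_0 = Z,  H_1 = 0,  H_2 = 0,  H_3 = Z.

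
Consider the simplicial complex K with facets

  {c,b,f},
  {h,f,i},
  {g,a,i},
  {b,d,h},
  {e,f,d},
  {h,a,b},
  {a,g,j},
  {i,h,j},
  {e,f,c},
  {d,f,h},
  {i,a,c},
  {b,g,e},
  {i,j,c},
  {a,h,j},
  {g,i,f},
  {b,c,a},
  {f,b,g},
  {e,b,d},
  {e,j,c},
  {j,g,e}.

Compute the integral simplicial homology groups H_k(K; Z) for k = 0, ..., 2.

Take the total order a < b < c < d < e < f < g < h < i < j on the vertex set. Then K (dimension 2) consists of the simplices:

  0-simplices (10): a, b, c, d, e, f, g, h, i, j
  1-simplices (30): ab, ac, ag, ah, ai, aj, bc, bd, be, bf, bg, bh, ce, cf, ci, cj, de, df, dh, ef, eg, ej, fg, fh, fi, gi, gj, hi, hj, ij
  2-simplices (20): abc, abh, aci, agi, agj, ahj, bcf, bde, bdh, beg, bfg, cef, cej, cij, def, dfh, egj, fgi, fhi, hij

so the chain groups are C_0 ≅ Z^10, C_1 ≅ Z^30, C_2 ≅ Z^20.

∂_1: C_1 → C_0 is given by ∂[p,q] = [q] − [p].
The resulting 10×30 matrix has rank 9, and its Smith normal form has invariant factors (1,1,1,1,1,1,1,1,1).

∂_2: C_2 → C_1 maps a triangle to the signed sum of its edges. For instance
  ∂egj = gj − ej + eg,
  ∂abh = bh − ah + ab.
As a 30×20 matrix over Z this has rank 20, with invariant factors (1,1,1,1,1,1,1,1,1,1,1,1,1,1,1,1,1,1,1,2).

Computing H_k = (kernel of ∂_k) / (image of ∂_{k+1}):

  H_0: rank C_0 − rank ∂_1 = 10 − 9 = 1, and the invariant factors of ∂_1 are all 1, so H_0 ≅ Z.
  H_1: rank ker ∂_1 − rank ∂_2 = (30 − 9) − 20 = 1, and ∂_2 has invariant factor 2 > 1, so H_1 ≅ Z ⊕ Z_2.
  H_2: rank ker ∂_2 − rank ∂_3 = (20 − 20) − 0 = 0, and there is no ∂_3, so H_2 ≅ 0.

H_0 ≅ Z,  H_1 ≅ Z ⊕ Z_2,  H_2 = 0.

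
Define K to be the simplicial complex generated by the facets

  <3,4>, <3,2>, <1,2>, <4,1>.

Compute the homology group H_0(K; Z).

H_0 = Z.

Fix the vertex order 1 < 2 < 3 < 4 and write every simplex with vertices in increasing order. Then dim K = 1 and the simplices of K are:

  0-simplices (4): [1], [2], [3], [4]
  1-simplices (4): [1,2], [1,4], [2,3], [3,4]

so the chain groups are C_0 ≅ Z^4, C_1 ≅ Z^4.

∂_1: C_1 → C_0 sends each edge [p,q] (with p < q) to q − p. For instance
  ∂[1,4] = [4] − [1].
The 4×4 boundary matrix has rank 3 and Smith normal form diag(1,1,1).

From H_k ≅ ker(∂_k) / im(∂_{k+1}) we obtain:

  H_0: rank C_0 − rank ∂_1 = 4 − 3 = 1, and the invariant factors of ∂_1 are all 1, so H_0 ≅ Z.

(K is a triangulation of the circle S^1.)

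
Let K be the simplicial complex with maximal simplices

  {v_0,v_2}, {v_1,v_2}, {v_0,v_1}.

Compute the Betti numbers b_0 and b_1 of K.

b_0 = 1, b_1 = 1.

We work with the vertex ordering v_0 < v_1 < v_2. The simplices of K, each written with vertices in increasing order, are:

  0-simplices (3): [v_0], [v_1], [v_2]
  1-simplices (3): [v_0,v_1], [v_0,v_2], [v_1,v_2]

so the chain groups are C_0 ≅ Z^3, C_1 ≅ Z^3.

Boundary ∂_1: C_1 → C_0 sends each edge [p,q] (with p < q) to q − p. For instance
  ∂[v_0,v_2] = [v_2] − [v_0].
The 3×3 boundary matrix has rank 2 and Smith normal form diag(1,1).

Reading off H_k = ker ∂_k / im ∂_{k+1}:

  H_0: rank C_0 − rank ∂_1 = 3 − 2 = 1, and the invariant factors of ∂_1 are all 1, so H_0 = Z.
  H_1: rank ker ∂_1 − rank ∂_2 = (3 − 2) − 0 = 1, and there is no ∂_2, so H_1 = Z.

Hence the Betti numbers are b_0 = 1, b_1 = 1.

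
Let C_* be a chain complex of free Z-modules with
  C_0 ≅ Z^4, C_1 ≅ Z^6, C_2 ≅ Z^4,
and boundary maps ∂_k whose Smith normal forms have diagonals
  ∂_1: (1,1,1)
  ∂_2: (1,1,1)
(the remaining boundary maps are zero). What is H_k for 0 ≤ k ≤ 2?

H_0 ≅ Z,  H_1 = 0,  H_2 ≅ Z.

H_0: b_0 = 4 − 0 − 3 = 1; torsion from ∂_1 factors > 1: none. So H_0 ≅ Z.
H_1: b_1 = 6 − 3 − 3 = 0; torsion from ∂_2 factors > 1: none. So H_1 ≅ 0.
H_2: b_2 = 4 − 3 − 0 = 1; torsion from ∂_3 factors > 1: none. So H_2 ≅ Z.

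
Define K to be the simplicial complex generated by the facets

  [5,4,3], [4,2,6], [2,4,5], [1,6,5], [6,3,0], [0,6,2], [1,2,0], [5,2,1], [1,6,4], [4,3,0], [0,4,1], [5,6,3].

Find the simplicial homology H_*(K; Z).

Take the total order 0 < 1 < 2 < 3 < 4 < 5 < 6 on the vertex set. Then K (dimension 2) consists of the simplices:

  0-simplices (7): [0], [1], [2], [3], [4], [5], [6]
  1-simplices (18): [0,1], [0,2], [0,3], [0,4], [0,6], [1,2], [1,4], [1,5], [1,6], [2,4], [2,5], [2,6], [3,4], [3,5], [3,6], [4,5], [4,6], [5,6]
  2-simplices (12): [0,1,2], [0,1,4], [0,2,6], [0,3,4], [0,3,6], [1,2,5], [1,4,6], [1,5,6], [2,4,5], [2,4,6], [3,4,5], [3,5,6]

giving chain groups C_0 ≅ Z^7, C_1 ≅ Z^18, C_2 ≅ Z^12.

Boundary ∂_1: C_1 → C_0 sends each edge [p,q] (with p < q) to q − p. For instance
  ∂[0,6] = [6] − [0].
This gives a 7×18 integer matrix of rank 6; reducing to Smith normal form yields diagonal entries (1,1,1,1,1,1).

Boundary ∂_2: C_2 → C_1 sends each 2-simplex [p,q,r] to [q,r] − [p,r] + [p,q]. For instance
  ∂[1,4,6] = [4,6] − [1,6] + [1,4],
  ∂[2,4,5] = [4,5] − [2,5] + [2,4].
This gives a 18×12 integer matrix of rank 12; reducing to Smith normal form yields diagonal entries (1,1,1,1,1,1,1,1,1,1,1,2).

Reading off H_k = ker ∂_k / im ∂_{k+1}:

  H_0: rank C_0 − rank ∂_1 = 7 − 6 = 1, and the invariant factors of ∂_1 are all 1, so H_0 ≅ Z.
  H_1: rank ker ∂_1 − rank ∂_2 = (18 − 6) − 12 = 0, and ∂_2 has invariant factor 2 > 1, so H_1 ≅ Z/2Z.
  H_2: rank ker ∂_2 − rank ∂_3 = (12 − 12) − 0 = 0, and there is no ∂_3, so H_2 ≅ 0.

H_0 ≅ Z,  H_1 ≅ Z/2Z,  H_2 = 0.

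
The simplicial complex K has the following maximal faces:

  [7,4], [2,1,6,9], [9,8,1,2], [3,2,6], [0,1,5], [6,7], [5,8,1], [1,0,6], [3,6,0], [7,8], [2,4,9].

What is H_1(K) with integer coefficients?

Take the total order 0 < 1 < 2 < 3 < 4 < 5 < 6 < 7 < 8 < 9 on the vertex set. Then K (dimension 3) consists of the simplices:

  0-simplices (10): [0], [1], [2], [3], [4], [5], [6], [7], [8], [9]
  1-simplices (22): [0,1], [0,3], [0,5], [0,6], [1,2], [1,5], [1,6], [1,8], [1,9], [2,3], [2,4], [2,6], [2,8], [2,9], [3,6], [4,7], [4,9], [5,8], [6,7], [6,9], [7,8], [8,9]
  2-simplices (13): [0,1,5], [0,1,6], [0,3,6], [1,2,6], [1,2,8], [1,2,9], [1,5,8], [1,6,9], [1,8,9], [2,3,6], [2,4,9], [2,6,9], [2,8,9]
  3-simplices (2): [1,2,6,9], [1,2,8,9]

Hence C_0 ≅ Z^10, C_1 ≅ Z^22, C_2 ≅ Z^13, C_3 ≅ Z^2.

Boundary ∂_1: C_1 → C_0 sends each edge [p,q] (with p < q) to q − p. For instance
  ∂[4,7] = [7] − [4].
As a 10×22 matrix over Z this has rank 9, with invariant factors (1,1,1,1,1,1,1,1,1).

∂_2: C_2 → C_1 sends each 2-simplex [p,q,r] to [q,r] − [p,r] + [p,q]. For instance
  ∂[0,3,6] = [3,6] − [0,6] + [0,3],
  ∂[1,5,8] = [5,8] − [1,8] + [1,5].
This gives a 22×13 integer matrix of rank 11; reducing to Smith normal form yields diagonal entries (1,1,1,1,1,1,1,1,1,1,1).

The boundary map ∂_3: C_3 → C_2 sends each 3-simplex σ to the alternating sum Σ_i (−1)^i (σ with its i-th vertex removed). For instance
  ∂[1,2,8,9] = [2,8,9] − [1,8,9] + [1,2,9] − [1,2,8],
  ∂[1,2,6,9] = [2,6,9] − [1,6,9] + [1,2,9] − [1,2,6].
This gives a 13×2 integer matrix of rank 2; reducing to Smith normal form yields diagonal entries (1,1).

Now H_k = ker ∂_k / im ∂_{k+1}, so:

  H_1: rank ker ∂_1 − rank ∂_2 = (22 − 9) − 11 = 2, and the invariant factors of ∂_2 are all 1, so H_1 ≅ Z^2.

H_1 ≅ Z^2.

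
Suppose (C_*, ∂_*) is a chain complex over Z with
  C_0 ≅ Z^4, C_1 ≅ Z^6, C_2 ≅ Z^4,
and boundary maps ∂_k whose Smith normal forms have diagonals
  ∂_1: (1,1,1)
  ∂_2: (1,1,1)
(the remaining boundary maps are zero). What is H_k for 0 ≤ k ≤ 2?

H_0: b_0 = 4 − 0 − 3 = 1; torsion from ∂_1 factors > 1: none. So H_0 = Z.
H_1: b_1 = 6 − 3 − 3 = 0; torsion from ∂_2 factors > 1: none. So H_1 = 0.
H_2: b_2 = 4 − 3 − 0 = 1; torsion from ∂_3 factors > 1: none. So H_2 = Z.

H_0 = Z,  H_1 = 0,  H_2 = Z.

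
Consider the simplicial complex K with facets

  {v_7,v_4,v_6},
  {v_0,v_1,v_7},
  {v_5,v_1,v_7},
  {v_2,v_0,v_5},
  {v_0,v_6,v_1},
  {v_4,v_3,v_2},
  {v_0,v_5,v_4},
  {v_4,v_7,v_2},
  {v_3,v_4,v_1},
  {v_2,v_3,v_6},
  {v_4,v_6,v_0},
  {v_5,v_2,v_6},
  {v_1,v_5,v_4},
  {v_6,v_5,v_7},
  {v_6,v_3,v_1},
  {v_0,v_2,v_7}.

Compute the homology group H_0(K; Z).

H_0 = Z.

We work with the vertex ordering v_0 < v_1 < v_2 < v_3 < v_4 < v_5 < v_6 < v_7. The simplices of K, each written with vertices in increasing order, are:

  0-simplices (8): [v_0], [v_1], [v_2], [v_3], [v_4], [v_5], [v_6], [v_7]
  1-simplices (24): (24 of them)
  2-simplices (16): (16 of them)

Hence C_0 ≅ Z^8, C_1 ≅ Z^24, C_2 ≅ Z^16.

Boundary ∂_1: C_1 → C_0 sends each edge [p,q] (with p < q) to q − p. For instance
  ∂[v_1,v_3] = [v_3] − [v_1].
As a 8×24 matrix over Z this has rank 7, with invariant factors (1,1,1,1,1,1,1).

∂_2: C_2 → C_1 acts by ∂[p,q,r] = [q,r] − [p,r] + [p,q]. For instance
  ∂[v_1,v_4,v_5] = [v_4,v_5] − [v_1,v_5] + [v_1,v_4],
  ∂[v_2,v_3,v_6] = [v_3,v_6] − [v_2,v_6] + [v_2,v_3].
The 24×16 boundary matrix has rank 15 and Smith normal form diag(1,1,1,1,1,1,1,1,1,1,1,1,1,1,1).

Now H_k = ker ∂_k / im ∂_{k+1}, so:

  H_0: rank C_0 − rank ∂_1 = 8 − 7 = 1, and the invariant factors of ∂_1 are all 1, so H_0 = Z.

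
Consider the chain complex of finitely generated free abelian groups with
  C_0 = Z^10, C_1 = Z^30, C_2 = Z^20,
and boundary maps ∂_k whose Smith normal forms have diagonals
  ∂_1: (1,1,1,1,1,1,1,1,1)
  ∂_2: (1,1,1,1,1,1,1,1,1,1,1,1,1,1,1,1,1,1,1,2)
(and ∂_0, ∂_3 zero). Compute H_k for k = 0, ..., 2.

H_0: b_0 = 10 − 0 − 9 = 1; torsion from ∂_1 factors > 1: none. So H_0 ≅ Z.
H_1: b_1 = 30 − 9 − 20 = 1; torsion from ∂_2 factors > 1: [2]. So H_1 ≅ Z × Z/2.
H_2: b_2 = 20 − 20 − 0 = 0; torsion from ∂_3 factors > 1: none. So H_2 ≅ 0.

H_0 ≅ Z,  H_1 ≅ Z × Z/2,  H_2 = 0.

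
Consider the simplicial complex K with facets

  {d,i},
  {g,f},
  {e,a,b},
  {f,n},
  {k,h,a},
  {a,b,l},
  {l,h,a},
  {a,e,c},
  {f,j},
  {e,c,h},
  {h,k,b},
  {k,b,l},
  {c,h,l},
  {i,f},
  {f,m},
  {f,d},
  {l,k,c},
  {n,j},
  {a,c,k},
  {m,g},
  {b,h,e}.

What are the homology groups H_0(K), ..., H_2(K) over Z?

H_0 ≅ Z^2,  H_1 ≅ Z^3 ⊕ Z/2,  H_2 = 0.

Order the vertices as a < b < c < d < e < f < g < h < i < j < k < l < m < n. Listing each simplex with vertices in this order, K has dimension 2 with simplices:

  0-simplices (14): a, b, c, d, e, f, g, h, i, j, k, l, m, n
  1-simplices (27): ab, ac, ae, ah, ak, al, be, bh, bk, bl, ce, ch, ck, cl, df, di, eh, fg, fi, fj, fm, fn, gm, hk, hl, jn, kl
  2-simplices (12): abe, abl, ace, ack, ahk, ahl, beh, bhk, bkl, ceh, chl, ckl

so the chain groups are C_0 ≅ Z^14, C_1 ≅ Z^27, C_2 ≅ Z^12.

∂_1: C_1 → C_0 sends each edge [p,q] (with p < q) to q − p. For instance
  ∂gm = m − g.
The resulting 14×27 matrix has rank 12, and its Smith normal form has invariant factors (1,1,1,1,1,1,1,1,1,1,1,1).

Boundary ∂_2: C_2 → C_1 maps a triangle to the signed sum of its edges. For instance
  ∂bkl = kl − bl + bk,
  ∂beh = eh − bh + be.
This gives a 27×12 integer matrix of rank 12; reducing to Smith normal form yields diagonal entries (1,1,1,1,1,1,1,1,1,1,1,2).

Now H_k = ker ∂_k / im ∂_{k+1}, so:

  H_0: rank C_0 − rank ∂_1 = 14 − 12 = 2, and the invariant factors of ∂_1 are all 1, so H_0 = Z^2.
  H_1: rank ker ∂_1 − rank ∂_2 = (27 − 12) − 12 = 3, and ∂_2 has invariant factor 2 > 1, so H_1 = Z^3 ⊕ Z/2.
  H_2: rank ker ∂_2 − rank ∂_3 = (12 − 12) − 0 = 0, and there is no ∂_3, so H_2 = 0.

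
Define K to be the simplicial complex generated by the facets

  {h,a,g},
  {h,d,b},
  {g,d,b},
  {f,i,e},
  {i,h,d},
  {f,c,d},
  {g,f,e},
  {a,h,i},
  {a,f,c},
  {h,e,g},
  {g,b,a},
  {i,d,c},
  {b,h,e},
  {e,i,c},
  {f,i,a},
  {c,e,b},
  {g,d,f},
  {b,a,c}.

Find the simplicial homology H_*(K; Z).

K has 9 vertices, 27 edges, 18 triangles.
rank ∂_0 = 0, rank ∂_1 = 8 ⇒ b_0 = 9 − 0 − 8 = 1; all invariant factors of ∂_1 are 1 so no torsion. So H_0 ≅ Z.
rank ∂_1 = 8, rank ∂_2 = 18 ⇒ b_1 = 27 − 8 − 18 = 1; ∂_2 has invariant factor(s) [2] giving torsion. So H_1 ≅ Z ⊕ Z/2.
rank ∂_2 = 18, rank ∂_3 = 0 ⇒ b_2 = 18 − 18 − 0 = 0. So H_2 ≅ 0.

H_0 = Z,  H_1 = Z ⊕ Z/2,  H_2 = 0.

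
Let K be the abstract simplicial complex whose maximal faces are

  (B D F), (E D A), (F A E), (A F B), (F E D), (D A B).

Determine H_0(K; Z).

Take the total order A < B < D < E < F on the vertex set. Then K (dimension 2) consists of the simplices:

  0-simplices (5): A, B, D, E, F
  1-simplices (9): AB, AD, AE, AF, BD, BF, DE, DF, EF
  2-simplices (6): ABD, ABF, ADE, AEF, BDF, DEF

Hence C_0 ≅ Z^5, C_1 ≅ Z^9, C_2 ≅ Z^6.

∂_1: C_1 → C_0 is given by ∂[p,q] = [q] − [p].
The resulting 5×9 matrix has rank 4, and its Smith normal form has invariant factors (1,1,1,1).

Boundary ∂_2: C_2 → C_1 sends each 2-simplex [p,q,r] to [q,r] − [p,r] + [p,q]. For instance
  ∂BDF = DF − BF + BD,
  ∂ABD = BD − AD + AB.
The resulting 9×6 matrix has rank 5, and its Smith normal form has invariant factors (1,1,1,1,1).

From H_k ≅ ker(∂_k) / im(∂_{k+1}) we obtain:

  H_0: rank C_0 − rank ∂_1 = 5 − 4 = 1, and the invariant factors of ∂_1 are all 1, so H_0 = Z.

H_0 ≅ Z.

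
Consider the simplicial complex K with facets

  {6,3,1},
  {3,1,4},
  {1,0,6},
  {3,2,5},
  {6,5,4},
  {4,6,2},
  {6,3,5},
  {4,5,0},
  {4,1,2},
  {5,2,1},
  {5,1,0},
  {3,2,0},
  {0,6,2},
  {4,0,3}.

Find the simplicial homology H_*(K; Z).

Order the vertices as 0 < 1 < 2 < 3 < 4 < 5 < 6. Listing each simplex with vertices in this order, K has dimension 2 with simplices:

  0-simplices (7): [0], [1], [2], [3], [4], [5], [6]
  1-simplices (21): [0,1], [0,2], [0,3], [0,4], [0,5], [0,6], [1,2], [1,3], [1,4], [1,5], [1,6], [2,3], [2,4], [2,5], [2,6], [3,4], [3,5], [3,6], [4,5], [4,6], [5,6]
  2-simplices (14): [0,1,5], [0,1,6], [0,2,3], [0,2,6], [0,3,4], [0,4,5], [1,2,4], [1,2,5], [1,3,4], [1,3,6], [2,3,5], [2,4,6], [3,5,6], [4,5,6]

giving chain groups C_0 ≅ Z^7, C_1 ≅ Z^21, C_2 ≅ Z^14.

The boundary map ∂_1: C_1 → C_0 sends each edge [p,q] (with p < q) to q − p. For instance
  ∂[5,6] = [6] − [5].
The 7×21 boundary matrix has rank 6 and Smith normal form diag(1,1,1,1,1,1).

The boundary map ∂_2: C_2 → C_1 acts by ∂[p,q,r] = [q,r] − [p,r] + [p,q]. For instance
  ∂[2,4,6] = [4,6] − [2,6] + [2,4],
  ∂[2,3,5] = [3,5] − [2,5] + [2,3].
This gives a 21×14 integer matrix of rank 13; reducing to Smith normal form yields diagonal entries (1,1,1,1,1,1,1,1,1,1,1,1,1).

From H_k ≅ ker(∂_k) / im(∂_{k+1}) we obtain:

  H_0: rank C_0 − rank ∂_1 = 7 − 6 = 1, and the invariant factors of ∂_1 are all 1, so H_0 = Z.
  H_1: rank ker ∂_1 − rank ∂_2 = (21 − 6) − 13 = 2, and the invariant factors of ∂_2 are all 1, so H_1 = Z^2.
  H_2: rank ker ∂_2 − rank ∂_3 = (14 − 13) − 0 = 1, and there is no ∂_3, so H_2 = Z.

As a check, the Euler characteristic is 7 − 21 + 14 = 0, which agrees with 1 − 2 + 1 = 0.

H_0 ≅ Z,  H_1 ≅ Z^2,  H_2 ≅ Z.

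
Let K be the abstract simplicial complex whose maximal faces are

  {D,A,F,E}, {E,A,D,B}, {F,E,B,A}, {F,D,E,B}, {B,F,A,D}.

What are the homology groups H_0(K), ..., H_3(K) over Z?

We work with the vertex ordering A < B < D < E < F. The simplices of K, each written with vertices in increasing order, are:

  0-simplices (5): A, B, D, E, F
  1-simplices (10): AB, AD, AE, AF, BD, BE, BF, DE, DF, EF
  2-simplices (10): ABD, ABE, ABF, ADE, ADF, AEF, BDE, BDF, BEF, DEF
  3-simplices (5): ABDE, ABDF, ABEF, ADEF, BDEF

giving chain groups C_0 ≅ Z^5, C_1 ≅ Z^10, C_2 ≅ Z^10, C_3 ≅ Z^5.

Boundary ∂_1: C_1 → C_0 is given by ∂[p,q] = [q] − [p].
The resulting 5×10 matrix has rank 4, and its Smith normal form has invariant factors (1,1,1,1).

∂_2: C_2 → C_1 sends each 2-simplex [p,q,r] to [q,r] − [p,r] + [p,q]. For instance
  ∂ABD = BD − AD + AB,
  ∂ADF = DF − AF + AD.
As a 10×10 matrix over Z this has rank 6, with invariant factors (1,1,1,1,1,1).

∂_3: C_3 → C_2 sends each 3-simplex σ to the alternating sum Σ_i (−1)^i (σ with its i-th vertex removed). For instance
  ∂ADEF = DEF − AEF + ADF − ADE,
  ∂ABDE = BDE − ADE + ABE − ABD.
This gives a 10×5 integer matrix of rank 4; reducing to Smith normal form yields diagonal entries (1,1,1,1).

Reading off H_k = ker ∂_k / im ∂_{k+1}:

  H_0: rank C_0 − rank ∂_1 = 5 − 4 = 1, and the invariant factors of ∂_1 are all 1, so H_0 ≅ Z.
  H_1: rank ker ∂_1 − rank ∂_2 = (10 − 4) − 6 = 0, and the invariant factors of ∂_2 are all 1, so H_1 ≅ 0.
  H_2: rank ker ∂_2 − rank ∂_3 = (10 − 6) − 4 = 0, and the invariant factors of ∂_3 are all 1, so H_2 ≅ 0.
  H_3: rank ker ∂_3 − rank ∂_4 = (5 − 4) − 0 = 1, and there is no ∂_4, so H_3 ≅ Z.

H_0 ≅ Z,  H_1 = 0,  H_2 = 0,  H_3 ≅ Z.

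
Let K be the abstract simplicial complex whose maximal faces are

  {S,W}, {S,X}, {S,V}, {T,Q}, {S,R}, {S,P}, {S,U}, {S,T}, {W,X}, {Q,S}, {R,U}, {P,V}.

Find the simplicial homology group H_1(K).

Fix the vertex order P < Q < R < S < T < U < V < W < X and write every simplex with vertices in increasing order. Then dim K = 1 and the simplices of K are:

  0-simplices (9): P, Q, R, S, T, U, V, W, X
  1-simplices (12): PS, PV, QS, QT, RS, RU, ST, SU, SV, SW, SX, WX

so the chain groups are C_0 ≅ Z^9, C_1 ≅ Z^12.

∂_1: C_1 → C_0 maps an edge to its endpoints' difference, ∂[p,q] = q − p. For instance
  ∂RS = S − R.
This gives a 9×12 integer matrix of rank 8; reducing to Smith normal form yields diagonal entries (1,1,1,1,1,1,1,1).

From H_k ≅ ker(∂_k) / im(∂_{k+1}) we obtain:

  H_1: rank ker ∂_1 − rank ∂_2 = (12 − 8) − 0 = 4, and there is no ∂_2, so H_1 ≅ Z^4.

H_1 = Z^4.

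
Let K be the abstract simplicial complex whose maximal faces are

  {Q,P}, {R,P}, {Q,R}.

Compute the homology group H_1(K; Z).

Take the total order P < Q < R on the vertex set. Then K (dimension 1) consists of the simplices:

  0-simplices (3): P, Q, R
  1-simplices (3): PQ, PR, QR

Hence C_0 ≅ Z^3, C_1 ≅ Z^3.

∂_1: C_1 → C_0 maps an edge to its endpoints' difference, ∂[p,q] = q − p.
As a 3×3 matrix over Z this has rank 2, with invariant factors (1,1).

Now H_k = ker ∂_k / im ∂_{k+1}, so:

  H_1: rank ker ∂_1 − rank ∂_2 = (3 − 2) − 0 = 1, and there is no ∂_2, so H_1 ≅ Z.

(K is a triangulation of the circle S^1.)

H_1 ≅ Z.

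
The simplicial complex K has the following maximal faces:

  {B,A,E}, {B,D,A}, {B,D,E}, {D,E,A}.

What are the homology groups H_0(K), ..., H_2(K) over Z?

H_0 = Z,  H_1 = 0,  H_2 = Z.

Order the vertices as A < B < D < E. Listing each simplex with vertices in this order, K has dimension 2 with simplices:

  0-simplices (4): A, B, D, E
  1-simplices (6): AB, AD, AE, BD, BE, DE
  2-simplices (4): ABD, ABE, ADE, BDE

Hence C_0 ≅ Z^4, C_1 ≅ Z^6, C_2 ≅ Z^4.

Boundary ∂_1: C_1 → C_0 is given by ∂[p,q] = [q] − [p].
The resulting 4×6 matrix has rank 3, and its Smith normal form has invariant factors (1,1,1).

∂_2: C_2 → C_1 sends each 2-simplex [p,q,r] to [q,r] − [p,r] + [p,q]. For instance
  ∂ABE = BE − AE + AB,
  ∂ADE = DE − AE + AD.
The resulting 6×4 matrix has rank 3, and its Smith normal form has invariant factors (1,1,1).

Now H_k = ker ∂_k / im ∂_{k+1}, so:

  H_0: rank C_0 − rank ∂_1 = 4 − 3 = 1, and the invariant factors of ∂_1 are all 1, so H_0 = Z.
  H_1: rank ker ∂_1 − rank ∂_2 = (6 − 3) − 3 = 0, and the invariant factors of ∂_2 are all 1, so H_1 = 0.
  H_2: rank ker ∂_2 − rank ∂_3 = (4 − 3) − 0 = 1, and there is no ∂_3, so H_2 = Z.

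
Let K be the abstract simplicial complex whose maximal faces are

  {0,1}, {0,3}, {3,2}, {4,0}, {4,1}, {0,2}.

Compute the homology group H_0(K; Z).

H_0 ≅ Z.

Fix the vertex order 0 < 1 < 2 < 3 < 4 and write every simplex with vertices in increasing order. Then dim K = 1 and the simplices of K are:

  0-simplices (5): [0], [1], [2], [3], [4]
  1-simplices (6): [0,1], [0,2], [0,3], [0,4], [1,4], [2,3]

giving chain groups C_0 ≅ Z^5, C_1 ≅ Z^6.

Boundary ∂_1: C_1 → C_0 is given by ∂[p,q] = [q] − [p]. For instance
  ∂[0,3] = [3] − [0].
The resulting 5×6 matrix has rank 4, and its Smith normal form has invariant factors (1,1,1,1).

From H_k ≅ ker(∂_k) / im(∂_{k+1}) we obtain:

  H_0: rank C_0 − rank ∂_1 = 5 − 4 = 1, and the invariant factors of ∂_1 are all 1, so H_0 ≅ Z.

(K is a triangulation of a wedge of 2 circles.)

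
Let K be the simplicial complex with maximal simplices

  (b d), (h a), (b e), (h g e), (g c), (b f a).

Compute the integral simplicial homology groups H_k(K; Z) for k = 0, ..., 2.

H_0 = Z,  H_1 = Z,  H_2 = 0.

We work with the vertex ordering a < b < c < d < e < f < g < h. The simplices of K, each written with vertices in increasing order, are:

  0-simplices (8): a, b, c, d, e, f, g, h
  1-simplices (10): ab, af, ah, bd, be, bf, cg, eg, eh, gh
  2-simplices (2): abf, egh

so the chain groups are C_0 ≅ Z^8, C_1 ≅ Z^10, C_2 ≅ Z^2.

The boundary map ∂_1: C_1 → C_0 sends each edge [p,q] (with p < q) to q − p. For instance
  ∂eg = g − e.
The 8×10 boundary matrix has rank 7 and Smith normal form diag(1,1,1,1,1,1,1).

The boundary map ∂_2: C_2 → C_1 sends each 2-simplex [p,q,r] to [q,r] − [p,r] + [p,q]. For instance
  ∂egh = gh − eh + eg,
  ∂abf = bf − af + ab.
As a 10×2 matrix over Z this has rank 2, with invariant factors (1,1).

Now H_k = ker ∂_k / im ∂_{k+1}, so:

  H_0: rank C_0 − rank ∂_1 = 8 − 7 = 1, and the invariant factors of ∂_1 are all 1, so H_0 = Z.
  H_1: rank ker ∂_1 − rank ∂_2 = (10 − 7) − 2 = 1, and the invariant factors of ∂_2 are all 1, so H_1 = Z.
  H_2: rank ker ∂_2 − rank ∂_3 = (2 − 2) − 0 = 0, and there is no ∂_3, so H_2 = 0.

As a check, the Euler characteristic is 8 − 10 + 2 = 0, which agrees with 1 − 1 + 0 = 0.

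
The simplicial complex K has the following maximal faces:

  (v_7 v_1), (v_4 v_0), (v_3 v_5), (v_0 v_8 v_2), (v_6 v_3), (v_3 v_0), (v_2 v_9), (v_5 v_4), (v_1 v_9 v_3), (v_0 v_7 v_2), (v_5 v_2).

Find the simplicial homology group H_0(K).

We work with the vertex ordering v_0 < v_1 < v_2 < v_3 < v_4 < v_5 < v_6 < v_7 < v_8 < v_9. The simplices of K, each written with vertices in increasing order, are:

  0-simplices (10): [v_0], [v_1], [v_2], [v_3], [v_4], [v_5], [v_6], [v_7], [v_8], [v_9]
  1-simplices (16): (16 of them)
  2-simplices (3): [v_0,v_2,v_7], [v_0,v_2,v_8], [v_1,v_3,v_9]

so the chain groups are C_0 ≅ Z^10, C_1 ≅ Z^16, C_2 ≅ Z^3.

∂_1: C_1 → C_0 is given by ∂[p,q] = [q] − [p]. For instance
  ∂[v_1,v_3] = [v_3] − [v_1].
This gives a 10×16 integer matrix of rank 9; reducing to Smith normal form yields diagonal entries (1,1,1,1,1,1,1,1,1).

The boundary map ∂_2: C_2 → C_1 maps a triangle to the signed sum of its edges. For instance
  ∂[v_1,v_3,v_9] = [v_3,v_9] − [v_1,v_9] + [v_1,v_3],
  ∂[v_0,v_2,v_8] = [v_2,v_8] − [v_0,v_8] + [v_0,v_2].
The 16×3 boundary matrix has rank 3 and Smith normal form diag(1,1,1).

Computing H_k = (kernel of ∂_k) / (image of ∂_{k+1}):

  H_0: rank C_0 − rank ∂_1 = 10 − 9 = 1, and the invariant factors of ∂_1 are all 1, so H_0 ≅ Z.

H_0 ≅ Z.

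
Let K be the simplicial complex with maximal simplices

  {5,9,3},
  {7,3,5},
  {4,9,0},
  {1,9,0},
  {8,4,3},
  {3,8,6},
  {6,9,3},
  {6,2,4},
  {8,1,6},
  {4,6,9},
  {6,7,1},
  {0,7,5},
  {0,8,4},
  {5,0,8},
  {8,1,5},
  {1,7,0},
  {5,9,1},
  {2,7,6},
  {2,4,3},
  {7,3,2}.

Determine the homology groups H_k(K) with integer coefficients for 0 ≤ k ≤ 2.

H_0 ≅ Z,  H_1 ≅ Z ⊕ Z/2Z,  H_2 = 0.

Order the vertices as 0 < 1 < 2 < 3 < 4 < 5 < 6 < 7 < 8 < 9. Listing each simplex with vertices in this order, K has dimension 2 with simplices:

  0-simplices (10): [0], [1], [2], [3], [4], [5], [6], [7], [8], [9]
  1-simplices (30): (30 of them)
  2-simplices (20): (20 of them)

Hence C_0 ≅ Z^10, C_1 ≅ Z^30, C_2 ≅ Z^20.

The boundary map ∂_1: C_1 → C_0 maps an edge to its endpoints' difference, ∂[p,q] = q − p. For instance
  ∂[2,6] = [6] − [2].
The resulting 10×30 matrix has rank 9, and its Smith normal form has invariant factors (1,1,1,1,1,1,1,1,1).

Boundary ∂_2: C_2 → C_1 sends each 2-simplex [p,q,r] to [q,r] − [p,r] + [p,q]. For instance
  ∂[2,3,4] = [3,4] − [2,4] + [2,3],
  ∂[4,6,9] = [6,9] − [4,9] + [4,6].
The resulting 30×20 matrix has rank 20, and its Smith normal form has invariant factors (1,1,1,1,1,1,1,1,1,1,1,1,1,1,1,1,1,1,1,2).

Computing H_k = (kernel of ∂_k) / (image of ∂_{k+1}):

  H_0: rank C_0 − rank ∂_1 = 10 − 9 = 1, and the invariant factors of ∂_1 are all 1, so H_0 ≅ Z.
  H_1: rank ker ∂_1 − rank ∂_2 = (30 − 9) − 20 = 1, and ∂_2 has invariant factor 2 > 1, so H_1 ≅ Z ⊕ Z/2Z.
  H_2: rank ker ∂_2 − rank ∂_3 = (20 − 20) − 0 = 0, and there is no ∂_3, so H_2 ≅ 0.

(K is a triangulation of the Klein bottle.)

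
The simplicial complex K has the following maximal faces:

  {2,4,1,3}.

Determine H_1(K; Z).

Take the total order 1 < 2 < 3 < 4 on the vertex set. Then K (dimension 3) consists of the simplices:

  0-simplices (4): [1], [2], [3], [4]
  1-simplices (6): [1,2], [1,3], [1,4], [2,3], [2,4], [3,4]
  2-simplices (4): [1,2,3], [1,2,4], [1,3,4], [2,3,4]
  3-simplices (1): [1,2,3,4]

giving chain groups C_0 ≅ Z^4, C_1 ≅ Z^6, C_2 ≅ Z^4, C_3 ≅ Z^1.

The boundary map ∂_1: C_1 → C_0 maps an edge to its endpoints' difference, ∂[p,q] = q − p.
This gives a 4×6 integer matrix of rank 3; reducing to Smith normal form yields diagonal entries (1,1,1).

Boundary ∂_2: C_2 → C_1 sends each 2-simplex [p,q,r] to [q,r] − [p,r] + [p,q]. For instance
  ∂[2,3,4] = [3,4] − [2,4] + [2,3],
  ∂[1,2,4] = [2,4] − [1,4] + [1,2].
This gives a 6×4 integer matrix of rank 3; reducing to Smith normal form yields diagonal entries (1,1,1).

The boundary map ∂_3: C_3 → C_2 sends each 3-simplex σ to the alternating sum Σ_i (−1)^i (σ with its i-th vertex removed). For instance
  ∂[1,2,3,4] = [2,3,4] − [1,3,4] + [1,2,4] − [1,2,3].
The 4×1 boundary matrix has rank 1 and Smith normal form diag(1).

Reading off H_k = ker ∂_k / im ∂_{k+1}:

  H_1: rank ker ∂_1 − rank ∂_2 = (6 − 3) − 3 = 0, and the invariant factors of ∂_2 are all 1, so H_1 ≅ 0.

H_1 ≅ 0.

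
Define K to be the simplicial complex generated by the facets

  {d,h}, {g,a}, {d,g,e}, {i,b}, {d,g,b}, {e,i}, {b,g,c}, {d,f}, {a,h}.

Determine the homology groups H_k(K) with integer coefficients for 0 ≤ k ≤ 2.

Fix the vertex order a < b < c < d < e < f < g < h < i and write every simplex with vertices in increasing order. Then dim K = 2 and the simplices of K are:

  0-simplices (9): a, b, c, d, e, f, g, h, i
  1-simplices (13): ag, ah, bc, bd, bg, bi, cg, de, df, dg, dh, eg, ei
  2-simplices (3): bcg, bdg, deg

so the chain groups are C_0 ≅ Z^9, C_1 ≅ Z^13, C_2 ≅ Z^3.

Boundary ∂_1: C_1 → C_0 is given by ∂[p,q] = [q] − [p]. For instance
  ∂de = e − d.
The resulting 9×13 matrix has rank 8, and its Smith normal form has invariant factors (1,1,1,1,1,1,1,1).

The boundary map ∂_2: C_2 → C_1 sends each 2-simplex [p,q,r] to [q,r] − [p,r] + [p,q]. For instance
  ∂bdg = dg − bg + bd,
  ∂deg = eg − dg + de.
As a 13×3 matrix over Z this has rank 3, with invariant factors (1,1,1).

From H_k ≅ ker(∂_k) / im(∂_{k+1}) we obtain:

  H_0: rank C_0 − rank ∂_1 = 9 − 8 = 1, and the invariant factors of ∂_1 are all 1, so H_0 ≅ Z.
  H_1: rank ker ∂_1 − rank ∂_2 = (13 − 8) − 3 = 2, and the invariant factors of ∂_2 are all 1, so H_1 ≅ Z^2.
  H_2: rank ker ∂_2 − rank ∂_3 = (3 − 3) − 0 = 0, and there is no ∂_3, so H_2 ≅ 0.

As a check, the Euler characteristic is 9 − 13 + 3 = -1, which agrees with 1 − 2 + 0 = -1.

H_0 = Z,  H_1 = Z^2,  H_2 = 0.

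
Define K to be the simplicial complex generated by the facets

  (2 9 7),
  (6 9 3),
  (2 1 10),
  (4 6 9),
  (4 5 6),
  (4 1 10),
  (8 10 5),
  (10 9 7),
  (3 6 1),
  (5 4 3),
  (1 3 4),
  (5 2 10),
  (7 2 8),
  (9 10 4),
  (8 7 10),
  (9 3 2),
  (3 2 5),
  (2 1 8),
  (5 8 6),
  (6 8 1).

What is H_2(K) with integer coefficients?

H_2 = 0.

Fix the vertex order 1 < 2 < 3 < 4 < 5 < 6 < 7 < 8 < 9 < 10 and write every simplex with vertices in increasing order. Then dim K = 2 and the simplices of K are:

  0-simplices (10): [1], [2], [3], [4], [5], [6], [7], [8], [9], [10]
  1-simplices (30): (30 of them)
  2-simplices (20): (20 of them)

so the chain groups are C_0 ≅ Z^10, C_1 ≅ Z^30, C_2 ≅ Z^20.

∂_1: C_1 → C_0 is given by ∂[p,q] = [q] − [p].
This gives a 10×30 integer matrix of rank 9; reducing to Smith normal form yields diagonal entries (1,1,1,1,1,1,1,1,1).

∂_2: C_2 → C_1 acts by ∂[p,q,r] = [q,r] − [p,r] + [p,q]. For instance
  ∂[7,9,10] = [9,10] − [7,10] + [7,9],
  ∂[5,6,8] = [6,8] − [5,8] + [5,6].
This gives a 30×20 integer matrix of rank 20; reducing to Smith normal form yields diagonal entries (1,1,1,1,1,1,1,1,1,1,1,1,1,1,1,1,1,1,1,2).

From H_k ≅ ker(∂_k) / im(∂_{k+1}) we obtain:

  H_2: rank ker ∂_2 − rank ∂_3 = (20 − 20) − 0 = 0, and there is no ∂_3, so H_2 = 0.

(K is a triangulation of the Klein bottle.)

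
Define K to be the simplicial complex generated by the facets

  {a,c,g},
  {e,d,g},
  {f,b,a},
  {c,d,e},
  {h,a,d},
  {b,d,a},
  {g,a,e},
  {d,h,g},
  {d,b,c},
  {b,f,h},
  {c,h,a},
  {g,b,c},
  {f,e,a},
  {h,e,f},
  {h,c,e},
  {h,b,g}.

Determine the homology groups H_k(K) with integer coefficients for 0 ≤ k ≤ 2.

H_0 ≅ Z,  H_1 ≅ Z^2,  H_2 ≅ Z.

K has 8 vertices, 24 edges, 16 triangles.
rank ∂_0 = 0, rank ∂_1 = 7 ⇒ b_0 = 8 − 0 − 7 = 1; all invariant factors of ∂_1 are 1 so no torsion. So H_0 = Z.
rank ∂_1 = 7, rank ∂_2 = 15 ⇒ b_1 = 24 − 7 − 15 = 2; all invariant factors of ∂_2 are 1 so no torsion. So H_1 = Z^2.
rank ∂_2 = 15, rank ∂_3 = 0 ⇒ b_2 = 16 − 15 − 0 = 1. So H_2 = Z.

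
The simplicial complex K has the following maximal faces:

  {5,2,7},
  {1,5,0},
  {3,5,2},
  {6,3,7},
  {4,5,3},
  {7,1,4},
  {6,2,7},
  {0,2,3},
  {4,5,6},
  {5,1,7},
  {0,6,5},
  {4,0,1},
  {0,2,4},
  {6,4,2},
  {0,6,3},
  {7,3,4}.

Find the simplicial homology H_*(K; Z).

H_0 = Z,  H_1 = Z^2,  H_2 = Z.

We work with the vertex ordering 0 < 1 < 2 < 3 < 4 < 5 < 6 < 7. The simplices of K, each written with vertices in increasing order, are:

  0-simplices (8): [0], [1], [2], [3], [4], [5], [6], [7]
  1-simplices (24): (24 of them)
  2-simplices (16): [0,1,4], [0,1,5], [0,2,3], [0,2,4], [0,3,6], [0,5,6], [1,4,7], [1,5,7], [2,3,5], [2,4,6], [2,5,7], [2,6,7], [3,4,5], [3,4,7], [3,6,7], [4,5,6]

giving chain groups C_0 ≅ Z^8, C_1 ≅ Z^24, C_2 ≅ Z^16.

∂_1: C_1 → C_0 sends each edge [p,q] (with p < q) to q − p. For instance
  ∂[0,4] = [4] − [0].
This gives a 8×24 integer matrix of rank 7; reducing to Smith normal form yields diagonal entries (1,1,1,1,1,1,1).

The boundary map ∂_2: C_2 → C_1 sends each 2-simplex [p,q,r] to [q,r] − [p,r] + [p,q]. For instance
  ∂[0,1,4] = [1,4] − [0,4] + [0,1],
  ∂[1,4,7] = [4,7] − [1,7] + [1,4].
This gives a 24×16 integer matrix of rank 15; reducing to Smith normal form yields diagonal entries (1,1,1,1,1,1,1,1,1,1,1,1,1,1,1).

Now H_k = ker ∂_k / im ∂_{k+1}, so:

  H_0: rank C_0 − rank ∂_1 = 8 − 7 = 1, and the invariant factors of ∂_1 are all 1, so H_0 ≅ Z.
  H_1: rank ker ∂_1 − rank ∂_2 = (24 − 7) − 15 = 2, and the invariant factors of ∂_2 are all 1, so H_1 ≅ Z^2.
  H_2: rank ker ∂_2 − rank ∂_3 = (16 − 15) − 0 = 1, and there is no ∂_3, so H_2 ≅ Z.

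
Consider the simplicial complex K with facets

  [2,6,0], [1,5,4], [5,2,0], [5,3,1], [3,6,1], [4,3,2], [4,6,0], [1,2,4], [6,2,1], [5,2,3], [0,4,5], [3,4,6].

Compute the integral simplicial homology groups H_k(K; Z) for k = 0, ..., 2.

H_0 = Z,  H_1 = Z/2,  H_2 = 0.

Fix the vertex order 0 < 1 < 2 < 3 < 4 < 5 < 6 and write every simplex with vertices in increasing order. Then dim K = 2 and the simplices of K are:

  0-simplices (7): [0], [1], [2], [3], [4], [5], [6]
  1-simplices (18): [0,2], [0,4], [0,5], [0,6], [1,2], [1,3], [1,4], [1,5], [1,6], [2,3], [2,4], [2,5], [2,6], [3,4], [3,5], [3,6], [4,5], [4,6]
  2-simplices (12): [0,2,5], [0,2,6], [0,4,5], [0,4,6], [1,2,4], [1,2,6], [1,3,5], [1,3,6], [1,4,5], [2,3,4], [2,3,5], [3,4,6]

so the chain groups are C_0 ≅ Z^7, C_1 ≅ Z^18, C_2 ≅ Z^12.

Boundary ∂_1: C_1 → C_0 maps an edge to its endpoints' difference, ∂[p,q] = q − p.
This gives a 7×18 integer matrix of rank 6; reducing to Smith normal form yields diagonal entries (1,1,1,1,1,1).

The boundary map ∂_2: C_2 → C_1 acts by ∂[p,q,r] = [q,r] − [p,r] + [p,q]. For instance
  ∂[0,4,6] = [4,6] − [0,6] + [0,4],
  ∂[3,4,6] = [4,6] − [3,6] + [3,4].
This gives a 18×12 integer matrix of rank 12; reducing to Smith normal form yields diagonal entries (1,1,1,1,1,1,1,1,1,1,1,2).

Reading off H_k = ker ∂_k / im ∂_{k+1}:

  H_0: rank C_0 − rank ∂_1 = 7 − 6 = 1, and the invariant factors of ∂_1 are all 1, so H_0 ≅ Z.
  H_1: rank ker ∂_1 − rank ∂_2 = (18 − 6) − 12 = 0, and ∂_2 has invariant factor 2 > 1, so H_1 ≅ Z/2.
  H_2: rank ker ∂_2 − rank ∂_3 = (12 − 12) − 0 = 0, and there is no ∂_3, so H_2 ≅ 0.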